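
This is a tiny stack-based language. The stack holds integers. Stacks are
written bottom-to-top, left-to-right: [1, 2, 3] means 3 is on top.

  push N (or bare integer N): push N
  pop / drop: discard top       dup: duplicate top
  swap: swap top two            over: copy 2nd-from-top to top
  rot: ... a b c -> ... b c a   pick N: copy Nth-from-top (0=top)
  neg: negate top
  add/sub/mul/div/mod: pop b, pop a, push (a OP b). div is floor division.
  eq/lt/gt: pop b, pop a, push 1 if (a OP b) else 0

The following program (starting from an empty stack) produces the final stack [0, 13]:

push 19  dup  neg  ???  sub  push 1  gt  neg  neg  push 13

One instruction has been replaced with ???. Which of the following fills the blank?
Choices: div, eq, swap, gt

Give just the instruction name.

Stack before ???: [19, -19]
Stack after ???:  [-19, 19]
Checking each choice:
  div: stack underflow (need 2, have 1)
  eq: stack underflow (need 2, have 1)
  swap: MATCH
  gt: stack underflow (need 2, have 1)


Answer: swap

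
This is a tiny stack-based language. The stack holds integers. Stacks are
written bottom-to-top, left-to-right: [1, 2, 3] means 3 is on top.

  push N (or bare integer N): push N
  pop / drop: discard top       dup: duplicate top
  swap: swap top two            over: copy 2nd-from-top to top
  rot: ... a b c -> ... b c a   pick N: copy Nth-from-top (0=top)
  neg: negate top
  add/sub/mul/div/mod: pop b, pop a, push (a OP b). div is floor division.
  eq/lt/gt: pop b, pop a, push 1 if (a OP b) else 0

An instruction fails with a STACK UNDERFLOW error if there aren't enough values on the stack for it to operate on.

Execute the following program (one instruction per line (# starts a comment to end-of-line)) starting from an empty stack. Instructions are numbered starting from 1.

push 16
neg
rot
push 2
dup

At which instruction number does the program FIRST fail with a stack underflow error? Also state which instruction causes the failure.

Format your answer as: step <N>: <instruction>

Step 1 ('push 16'): stack = [16], depth = 1
Step 2 ('neg'): stack = [-16], depth = 1
Step 3 ('rot'): needs 3 value(s) but depth is 1 — STACK UNDERFLOW

Answer: step 3: rot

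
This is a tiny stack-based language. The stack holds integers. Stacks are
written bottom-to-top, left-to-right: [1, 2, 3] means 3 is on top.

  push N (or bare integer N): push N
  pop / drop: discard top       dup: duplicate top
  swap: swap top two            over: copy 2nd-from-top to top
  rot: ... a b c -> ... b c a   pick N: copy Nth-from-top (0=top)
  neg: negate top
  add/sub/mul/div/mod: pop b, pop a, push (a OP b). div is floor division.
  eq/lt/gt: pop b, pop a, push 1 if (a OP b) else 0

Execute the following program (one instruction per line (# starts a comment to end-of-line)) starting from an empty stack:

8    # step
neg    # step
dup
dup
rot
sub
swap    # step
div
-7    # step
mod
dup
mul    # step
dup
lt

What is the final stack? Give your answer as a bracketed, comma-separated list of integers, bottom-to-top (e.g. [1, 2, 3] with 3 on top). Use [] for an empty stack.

Answer: [0]

Derivation:
After 'push 8': [8]
After 'neg': [-8]
After 'dup': [-8, -8]
After 'dup': [-8, -8, -8]
After 'rot': [-8, -8, -8]
After 'sub': [-8, 0]
After 'swap': [0, -8]
After 'div': [0]
After 'push -7': [0, -7]
After 'mod': [0]
After 'dup': [0, 0]
After 'mul': [0]
After 'dup': [0, 0]
After 'lt': [0]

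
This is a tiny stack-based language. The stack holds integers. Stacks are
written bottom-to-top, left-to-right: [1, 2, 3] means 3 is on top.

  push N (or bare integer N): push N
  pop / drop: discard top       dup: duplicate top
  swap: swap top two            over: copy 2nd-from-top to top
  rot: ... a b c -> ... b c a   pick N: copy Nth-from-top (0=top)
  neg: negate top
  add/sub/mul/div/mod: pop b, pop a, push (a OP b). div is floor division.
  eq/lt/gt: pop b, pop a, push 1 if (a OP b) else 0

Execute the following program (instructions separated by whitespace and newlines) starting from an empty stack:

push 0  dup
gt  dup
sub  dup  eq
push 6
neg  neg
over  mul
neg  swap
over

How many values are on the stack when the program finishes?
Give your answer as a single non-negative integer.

Answer: 3

Derivation:
After 'push 0': stack = [0] (depth 1)
After 'dup': stack = [0, 0] (depth 2)
After 'gt': stack = [0] (depth 1)
After 'dup': stack = [0, 0] (depth 2)
After 'sub': stack = [0] (depth 1)
After 'dup': stack = [0, 0] (depth 2)
After 'eq': stack = [1] (depth 1)
After 'push 6': stack = [1, 6] (depth 2)
After 'neg': stack = [1, -6] (depth 2)
After 'neg': stack = [1, 6] (depth 2)
After 'over': stack = [1, 6, 1] (depth 3)
After 'mul': stack = [1, 6] (depth 2)
After 'neg': stack = [1, -6] (depth 2)
After 'swap': stack = [-6, 1] (depth 2)
After 'over': stack = [-6, 1, -6] (depth 3)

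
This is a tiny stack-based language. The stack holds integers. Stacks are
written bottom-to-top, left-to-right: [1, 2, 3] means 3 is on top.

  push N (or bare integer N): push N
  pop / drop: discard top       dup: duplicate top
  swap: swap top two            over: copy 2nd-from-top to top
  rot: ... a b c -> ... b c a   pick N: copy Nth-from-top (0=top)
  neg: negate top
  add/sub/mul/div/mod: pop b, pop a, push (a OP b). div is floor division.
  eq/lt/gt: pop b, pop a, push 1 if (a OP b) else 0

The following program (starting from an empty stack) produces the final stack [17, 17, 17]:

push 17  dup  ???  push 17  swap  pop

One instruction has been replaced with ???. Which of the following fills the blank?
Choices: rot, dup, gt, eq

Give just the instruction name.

Answer: dup

Derivation:
Stack before ???: [17, 17]
Stack after ???:  [17, 17, 17]
Checking each choice:
  rot: stack underflow (need 3, have 2)
  dup: MATCH
  gt: produces [17]
  eq: produces [17]


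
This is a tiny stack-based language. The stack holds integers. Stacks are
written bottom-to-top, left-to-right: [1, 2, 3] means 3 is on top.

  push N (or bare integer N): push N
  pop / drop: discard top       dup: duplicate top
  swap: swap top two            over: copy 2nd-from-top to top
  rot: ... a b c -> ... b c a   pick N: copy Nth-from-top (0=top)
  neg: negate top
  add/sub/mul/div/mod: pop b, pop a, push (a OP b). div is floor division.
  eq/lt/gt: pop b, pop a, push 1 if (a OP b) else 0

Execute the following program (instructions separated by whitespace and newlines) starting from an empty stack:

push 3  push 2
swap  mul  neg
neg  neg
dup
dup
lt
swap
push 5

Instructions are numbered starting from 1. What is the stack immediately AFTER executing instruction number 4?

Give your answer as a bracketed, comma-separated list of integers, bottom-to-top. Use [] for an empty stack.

Answer: [6]

Derivation:
Step 1 ('push 3'): [3]
Step 2 ('push 2'): [3, 2]
Step 3 ('swap'): [2, 3]
Step 4 ('mul'): [6]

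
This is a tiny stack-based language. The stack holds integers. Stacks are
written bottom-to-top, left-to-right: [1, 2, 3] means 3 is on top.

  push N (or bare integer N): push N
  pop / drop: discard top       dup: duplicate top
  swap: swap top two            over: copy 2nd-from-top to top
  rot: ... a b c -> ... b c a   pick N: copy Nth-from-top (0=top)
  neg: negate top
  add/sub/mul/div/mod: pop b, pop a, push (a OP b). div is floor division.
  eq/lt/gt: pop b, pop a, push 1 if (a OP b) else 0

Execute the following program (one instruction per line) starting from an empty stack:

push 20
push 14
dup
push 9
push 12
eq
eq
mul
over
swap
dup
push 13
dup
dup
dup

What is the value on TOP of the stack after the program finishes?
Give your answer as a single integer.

After 'push 20': [20]
After 'push 14': [20, 14]
After 'dup': [20, 14, 14]
After 'push 9': [20, 14, 14, 9]
After 'push 12': [20, 14, 14, 9, 12]
After 'eq': [20, 14, 14, 0]
After 'eq': [20, 14, 0]
After 'mul': [20, 0]
After 'over': [20, 0, 20]
After 'swap': [20, 20, 0]
After 'dup': [20, 20, 0, 0]
After 'push 13': [20, 20, 0, 0, 13]
After 'dup': [20, 20, 0, 0, 13, 13]
After 'dup': [20, 20, 0, 0, 13, 13, 13]
After 'dup': [20, 20, 0, 0, 13, 13, 13, 13]

Answer: 13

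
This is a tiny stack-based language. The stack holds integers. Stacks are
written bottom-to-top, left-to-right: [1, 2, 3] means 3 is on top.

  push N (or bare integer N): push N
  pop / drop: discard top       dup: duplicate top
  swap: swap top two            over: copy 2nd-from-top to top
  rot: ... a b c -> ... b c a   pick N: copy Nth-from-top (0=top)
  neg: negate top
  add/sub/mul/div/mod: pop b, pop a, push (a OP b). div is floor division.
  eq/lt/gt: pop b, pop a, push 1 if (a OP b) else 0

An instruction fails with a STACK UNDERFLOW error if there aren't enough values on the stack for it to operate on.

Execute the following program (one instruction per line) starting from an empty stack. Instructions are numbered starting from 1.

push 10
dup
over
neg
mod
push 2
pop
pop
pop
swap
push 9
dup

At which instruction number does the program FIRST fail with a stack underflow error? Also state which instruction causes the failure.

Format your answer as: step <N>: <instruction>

Answer: step 10: swap

Derivation:
Step 1 ('push 10'): stack = [10], depth = 1
Step 2 ('dup'): stack = [10, 10], depth = 2
Step 3 ('over'): stack = [10, 10, 10], depth = 3
Step 4 ('neg'): stack = [10, 10, -10], depth = 3
Step 5 ('mod'): stack = [10, 0], depth = 2
Step 6 ('push 2'): stack = [10, 0, 2], depth = 3
Step 7 ('pop'): stack = [10, 0], depth = 2
Step 8 ('pop'): stack = [10], depth = 1
Step 9 ('pop'): stack = [], depth = 0
Step 10 ('swap'): needs 2 value(s) but depth is 0 — STACK UNDERFLOW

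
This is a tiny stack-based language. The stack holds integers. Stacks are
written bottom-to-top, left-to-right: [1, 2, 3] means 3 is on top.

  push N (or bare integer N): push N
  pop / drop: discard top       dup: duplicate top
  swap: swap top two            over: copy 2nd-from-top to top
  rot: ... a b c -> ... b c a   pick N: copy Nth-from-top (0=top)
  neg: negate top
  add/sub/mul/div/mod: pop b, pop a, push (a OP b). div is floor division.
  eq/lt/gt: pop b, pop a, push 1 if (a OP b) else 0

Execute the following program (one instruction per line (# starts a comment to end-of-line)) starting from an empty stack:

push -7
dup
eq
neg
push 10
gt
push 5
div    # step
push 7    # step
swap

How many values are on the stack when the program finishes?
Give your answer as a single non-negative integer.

After 'push -7': stack = [-7] (depth 1)
After 'dup': stack = [-7, -7] (depth 2)
After 'eq': stack = [1] (depth 1)
After 'neg': stack = [-1] (depth 1)
After 'push 10': stack = [-1, 10] (depth 2)
After 'gt': stack = [0] (depth 1)
After 'push 5': stack = [0, 5] (depth 2)
After 'div': stack = [0] (depth 1)
After 'push 7': stack = [0, 7] (depth 2)
After 'swap': stack = [7, 0] (depth 2)

Answer: 2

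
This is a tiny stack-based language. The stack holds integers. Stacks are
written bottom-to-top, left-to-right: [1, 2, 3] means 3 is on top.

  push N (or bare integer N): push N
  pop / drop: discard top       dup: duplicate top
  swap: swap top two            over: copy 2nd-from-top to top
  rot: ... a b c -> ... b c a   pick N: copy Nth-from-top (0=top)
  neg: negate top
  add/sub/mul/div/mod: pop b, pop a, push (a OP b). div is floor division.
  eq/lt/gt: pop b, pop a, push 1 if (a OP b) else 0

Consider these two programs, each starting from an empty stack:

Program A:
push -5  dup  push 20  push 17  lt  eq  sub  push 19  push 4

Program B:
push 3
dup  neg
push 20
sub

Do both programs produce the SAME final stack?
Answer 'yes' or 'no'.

Answer: no

Derivation:
Program A trace:
  After 'push -5': [-5]
  After 'dup': [-5, -5]
  After 'push 20': [-5, -5, 20]
  After 'push 17': [-5, -5, 20, 17]
  After 'lt': [-5, -5, 0]
  After 'eq': [-5, 0]
  After 'sub': [-5]
  After 'push 19': [-5, 19]
  After 'push 4': [-5, 19, 4]
Program A final stack: [-5, 19, 4]

Program B trace:
  After 'push 3': [3]
  After 'dup': [3, 3]
  After 'neg': [3, -3]
  After 'push 20': [3, -3, 20]
  After 'sub': [3, -23]
Program B final stack: [3, -23]
Same: no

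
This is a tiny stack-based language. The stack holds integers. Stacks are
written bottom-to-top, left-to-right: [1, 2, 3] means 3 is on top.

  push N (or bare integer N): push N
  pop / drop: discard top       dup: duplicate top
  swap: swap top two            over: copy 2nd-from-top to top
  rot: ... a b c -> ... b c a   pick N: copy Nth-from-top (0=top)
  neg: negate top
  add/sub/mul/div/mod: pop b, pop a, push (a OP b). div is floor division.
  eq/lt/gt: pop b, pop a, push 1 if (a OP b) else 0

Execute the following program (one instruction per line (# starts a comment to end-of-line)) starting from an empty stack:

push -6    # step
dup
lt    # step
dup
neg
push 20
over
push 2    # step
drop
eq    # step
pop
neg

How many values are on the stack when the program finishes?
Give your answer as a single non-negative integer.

Answer: 2

Derivation:
After 'push -6': stack = [-6] (depth 1)
After 'dup': stack = [-6, -6] (depth 2)
After 'lt': stack = [0] (depth 1)
After 'dup': stack = [0, 0] (depth 2)
After 'neg': stack = [0, 0] (depth 2)
After 'push 20': stack = [0, 0, 20] (depth 3)
After 'over': stack = [0, 0, 20, 0] (depth 4)
After 'push 2': stack = [0, 0, 20, 0, 2] (depth 5)
After 'drop': stack = [0, 0, 20, 0] (depth 4)
After 'eq': stack = [0, 0, 0] (depth 3)
After 'pop': stack = [0, 0] (depth 2)
After 'neg': stack = [0, 0] (depth 2)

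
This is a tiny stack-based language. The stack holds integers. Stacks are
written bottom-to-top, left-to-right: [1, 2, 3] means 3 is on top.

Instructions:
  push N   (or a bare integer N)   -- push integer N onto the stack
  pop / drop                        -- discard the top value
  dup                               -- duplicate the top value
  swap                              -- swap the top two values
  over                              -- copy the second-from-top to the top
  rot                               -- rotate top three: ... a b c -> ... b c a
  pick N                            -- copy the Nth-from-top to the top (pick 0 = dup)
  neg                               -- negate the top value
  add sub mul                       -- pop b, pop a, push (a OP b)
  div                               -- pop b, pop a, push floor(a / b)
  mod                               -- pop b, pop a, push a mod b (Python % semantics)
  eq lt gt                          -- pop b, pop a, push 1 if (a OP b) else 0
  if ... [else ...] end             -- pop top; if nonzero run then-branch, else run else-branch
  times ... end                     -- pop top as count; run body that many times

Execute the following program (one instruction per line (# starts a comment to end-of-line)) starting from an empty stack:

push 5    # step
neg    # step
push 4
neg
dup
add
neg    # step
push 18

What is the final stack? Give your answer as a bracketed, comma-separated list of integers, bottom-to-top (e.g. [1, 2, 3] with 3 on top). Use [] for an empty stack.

Answer: [-5, 8, 18]

Derivation:
After 'push 5': [5]
After 'neg': [-5]
After 'push 4': [-5, 4]
After 'neg': [-5, -4]
After 'dup': [-5, -4, -4]
After 'add': [-5, -8]
After 'neg': [-5, 8]
After 'push 18': [-5, 8, 18]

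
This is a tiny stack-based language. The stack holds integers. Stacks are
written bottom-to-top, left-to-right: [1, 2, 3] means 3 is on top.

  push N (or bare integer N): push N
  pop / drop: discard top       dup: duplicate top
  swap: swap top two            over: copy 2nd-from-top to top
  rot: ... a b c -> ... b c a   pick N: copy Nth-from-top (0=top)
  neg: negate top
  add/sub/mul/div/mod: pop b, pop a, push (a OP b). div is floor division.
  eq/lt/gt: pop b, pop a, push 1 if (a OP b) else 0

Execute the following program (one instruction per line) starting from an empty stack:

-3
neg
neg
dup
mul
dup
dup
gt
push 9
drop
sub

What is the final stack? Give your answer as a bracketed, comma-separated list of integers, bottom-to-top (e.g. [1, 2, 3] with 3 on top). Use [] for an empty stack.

After 'push -3': [-3]
After 'neg': [3]
After 'neg': [-3]
After 'dup': [-3, -3]
After 'mul': [9]
After 'dup': [9, 9]
After 'dup': [9, 9, 9]
After 'gt': [9, 0]
After 'push 9': [9, 0, 9]
After 'drop': [9, 0]
After 'sub': [9]

Answer: [9]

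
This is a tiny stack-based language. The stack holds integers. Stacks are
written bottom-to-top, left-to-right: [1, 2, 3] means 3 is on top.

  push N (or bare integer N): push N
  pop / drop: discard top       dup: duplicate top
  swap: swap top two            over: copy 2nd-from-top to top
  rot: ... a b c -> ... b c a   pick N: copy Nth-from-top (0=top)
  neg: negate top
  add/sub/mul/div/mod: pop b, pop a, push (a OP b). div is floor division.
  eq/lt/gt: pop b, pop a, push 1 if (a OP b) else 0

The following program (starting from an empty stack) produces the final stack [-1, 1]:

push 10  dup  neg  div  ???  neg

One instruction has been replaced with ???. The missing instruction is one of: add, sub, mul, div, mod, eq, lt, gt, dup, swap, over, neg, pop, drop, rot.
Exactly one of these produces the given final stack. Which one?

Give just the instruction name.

Stack before ???: [-1]
Stack after ???:  [-1, -1]
The instruction that transforms [-1] -> [-1, -1] is: dup

Answer: dup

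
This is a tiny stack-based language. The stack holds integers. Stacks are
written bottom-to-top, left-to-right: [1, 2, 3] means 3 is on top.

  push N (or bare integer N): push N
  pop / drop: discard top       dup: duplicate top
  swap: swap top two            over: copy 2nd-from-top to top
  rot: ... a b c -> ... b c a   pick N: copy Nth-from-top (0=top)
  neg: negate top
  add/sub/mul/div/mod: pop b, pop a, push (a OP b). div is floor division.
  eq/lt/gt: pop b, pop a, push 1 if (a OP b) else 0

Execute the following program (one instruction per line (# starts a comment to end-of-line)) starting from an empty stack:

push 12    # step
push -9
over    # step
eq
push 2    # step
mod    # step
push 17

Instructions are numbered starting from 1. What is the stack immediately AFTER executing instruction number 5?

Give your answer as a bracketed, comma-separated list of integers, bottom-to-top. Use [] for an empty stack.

Step 1 ('push 12'): [12]
Step 2 ('push -9'): [12, -9]
Step 3 ('over'): [12, -9, 12]
Step 4 ('eq'): [12, 0]
Step 5 ('push 2'): [12, 0, 2]

Answer: [12, 0, 2]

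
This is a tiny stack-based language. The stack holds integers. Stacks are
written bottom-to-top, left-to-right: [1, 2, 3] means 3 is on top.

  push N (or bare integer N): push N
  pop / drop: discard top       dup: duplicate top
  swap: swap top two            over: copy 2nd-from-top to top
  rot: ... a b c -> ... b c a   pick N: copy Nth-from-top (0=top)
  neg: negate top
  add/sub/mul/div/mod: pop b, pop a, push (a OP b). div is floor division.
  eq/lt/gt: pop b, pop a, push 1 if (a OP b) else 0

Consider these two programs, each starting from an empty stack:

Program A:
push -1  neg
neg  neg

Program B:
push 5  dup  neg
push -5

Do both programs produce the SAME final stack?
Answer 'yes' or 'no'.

Answer: no

Derivation:
Program A trace:
  After 'push -1': [-1]
  After 'neg': [1]
  After 'neg': [-1]
  After 'neg': [1]
Program A final stack: [1]

Program B trace:
  After 'push 5': [5]
  After 'dup': [5, 5]
  After 'neg': [5, -5]
  After 'push -5': [5, -5, -5]
Program B final stack: [5, -5, -5]
Same: no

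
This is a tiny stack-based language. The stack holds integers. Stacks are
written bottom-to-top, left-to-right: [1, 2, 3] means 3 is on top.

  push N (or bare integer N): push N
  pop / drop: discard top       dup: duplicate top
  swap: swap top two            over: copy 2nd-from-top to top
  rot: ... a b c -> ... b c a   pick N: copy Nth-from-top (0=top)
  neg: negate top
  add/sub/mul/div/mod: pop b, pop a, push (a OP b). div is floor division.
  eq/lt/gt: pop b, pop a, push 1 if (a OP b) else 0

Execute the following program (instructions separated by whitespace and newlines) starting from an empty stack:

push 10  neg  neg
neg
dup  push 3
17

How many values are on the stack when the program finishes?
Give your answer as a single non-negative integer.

After 'push 10': stack = [10] (depth 1)
After 'neg': stack = [-10] (depth 1)
After 'neg': stack = [10] (depth 1)
After 'neg': stack = [-10] (depth 1)
After 'dup': stack = [-10, -10] (depth 2)
After 'push 3': stack = [-10, -10, 3] (depth 3)
After 'push 17': stack = [-10, -10, 3, 17] (depth 4)

Answer: 4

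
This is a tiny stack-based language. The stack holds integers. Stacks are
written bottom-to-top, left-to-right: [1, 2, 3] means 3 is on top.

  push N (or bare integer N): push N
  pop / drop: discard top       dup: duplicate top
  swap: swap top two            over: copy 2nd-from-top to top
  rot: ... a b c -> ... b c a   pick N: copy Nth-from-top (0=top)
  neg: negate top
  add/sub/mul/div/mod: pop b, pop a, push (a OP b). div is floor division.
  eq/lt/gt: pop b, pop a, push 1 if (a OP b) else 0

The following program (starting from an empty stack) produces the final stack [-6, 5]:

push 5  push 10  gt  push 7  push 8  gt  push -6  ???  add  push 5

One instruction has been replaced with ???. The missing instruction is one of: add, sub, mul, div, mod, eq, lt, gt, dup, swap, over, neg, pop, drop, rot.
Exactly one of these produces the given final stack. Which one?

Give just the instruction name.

Answer: add

Derivation:
Stack before ???: [0, 0, -6]
Stack after ???:  [0, -6]
The instruction that transforms [0, 0, -6] -> [0, -6] is: add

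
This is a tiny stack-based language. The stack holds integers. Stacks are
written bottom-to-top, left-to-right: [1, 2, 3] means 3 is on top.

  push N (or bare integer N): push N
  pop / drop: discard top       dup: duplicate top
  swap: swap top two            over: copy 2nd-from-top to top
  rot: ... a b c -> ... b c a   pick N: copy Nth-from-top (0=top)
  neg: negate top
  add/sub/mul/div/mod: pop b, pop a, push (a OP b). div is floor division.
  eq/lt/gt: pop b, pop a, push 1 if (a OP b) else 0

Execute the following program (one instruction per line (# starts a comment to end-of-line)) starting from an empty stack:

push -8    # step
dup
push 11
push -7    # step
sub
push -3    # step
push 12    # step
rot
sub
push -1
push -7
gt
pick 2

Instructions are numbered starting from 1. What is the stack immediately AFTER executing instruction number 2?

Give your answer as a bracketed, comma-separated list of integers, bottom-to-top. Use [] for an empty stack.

Step 1 ('push -8'): [-8]
Step 2 ('dup'): [-8, -8]

Answer: [-8, -8]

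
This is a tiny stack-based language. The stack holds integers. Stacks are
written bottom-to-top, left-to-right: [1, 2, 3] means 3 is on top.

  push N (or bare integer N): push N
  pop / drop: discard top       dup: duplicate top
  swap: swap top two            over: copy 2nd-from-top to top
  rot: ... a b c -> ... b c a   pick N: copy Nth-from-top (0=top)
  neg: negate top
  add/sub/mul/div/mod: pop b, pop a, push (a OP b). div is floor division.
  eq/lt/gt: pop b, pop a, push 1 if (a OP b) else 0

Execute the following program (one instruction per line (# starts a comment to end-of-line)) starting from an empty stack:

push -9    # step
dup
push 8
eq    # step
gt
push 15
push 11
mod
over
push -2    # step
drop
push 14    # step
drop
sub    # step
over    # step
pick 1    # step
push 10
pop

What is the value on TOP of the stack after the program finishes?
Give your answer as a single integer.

Answer: 4

Derivation:
After 'push -9': [-9]
After 'dup': [-9, -9]
After 'push 8': [-9, -9, 8]
After 'eq': [-9, 0]
After 'gt': [0]
After 'push 15': [0, 15]
After 'push 11': [0, 15, 11]
After 'mod': [0, 4]
After 'over': [0, 4, 0]
After 'push -2': [0, 4, 0, -2]
After 'drop': [0, 4, 0]
After 'push 14': [0, 4, 0, 14]
After 'drop': [0, 4, 0]
After 'sub': [0, 4]
After 'over': [0, 4, 0]
After 'pick 1': [0, 4, 0, 4]
After 'push 10': [0, 4, 0, 4, 10]
After 'pop': [0, 4, 0, 4]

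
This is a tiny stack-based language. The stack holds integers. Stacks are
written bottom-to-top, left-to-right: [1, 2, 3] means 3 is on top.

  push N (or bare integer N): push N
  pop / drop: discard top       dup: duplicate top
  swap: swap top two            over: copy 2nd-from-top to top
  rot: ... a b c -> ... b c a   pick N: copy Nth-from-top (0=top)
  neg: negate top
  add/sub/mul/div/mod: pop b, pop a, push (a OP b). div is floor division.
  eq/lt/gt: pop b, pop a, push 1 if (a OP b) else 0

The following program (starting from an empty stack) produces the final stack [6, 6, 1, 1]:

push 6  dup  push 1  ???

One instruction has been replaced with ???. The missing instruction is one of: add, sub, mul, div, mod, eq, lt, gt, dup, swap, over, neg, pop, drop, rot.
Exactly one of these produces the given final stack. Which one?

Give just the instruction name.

Stack before ???: [6, 6, 1]
Stack after ???:  [6, 6, 1, 1]
The instruction that transforms [6, 6, 1] -> [6, 6, 1, 1] is: dup

Answer: dup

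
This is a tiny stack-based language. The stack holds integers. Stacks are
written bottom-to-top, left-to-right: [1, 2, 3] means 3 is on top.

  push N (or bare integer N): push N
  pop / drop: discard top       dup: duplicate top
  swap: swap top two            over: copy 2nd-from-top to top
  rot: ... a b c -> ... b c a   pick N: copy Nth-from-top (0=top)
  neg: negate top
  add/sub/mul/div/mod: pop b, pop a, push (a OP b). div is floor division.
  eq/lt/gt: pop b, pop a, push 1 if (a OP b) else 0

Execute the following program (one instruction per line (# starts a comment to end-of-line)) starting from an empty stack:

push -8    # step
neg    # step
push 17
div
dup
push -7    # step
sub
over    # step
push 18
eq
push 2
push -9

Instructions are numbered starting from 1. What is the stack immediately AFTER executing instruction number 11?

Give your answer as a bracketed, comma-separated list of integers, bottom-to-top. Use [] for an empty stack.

Answer: [0, 7, 0, 2]

Derivation:
Step 1 ('push -8'): [-8]
Step 2 ('neg'): [8]
Step 3 ('push 17'): [8, 17]
Step 4 ('div'): [0]
Step 5 ('dup'): [0, 0]
Step 6 ('push -7'): [0, 0, -7]
Step 7 ('sub'): [0, 7]
Step 8 ('over'): [0, 7, 0]
Step 9 ('push 18'): [0, 7, 0, 18]
Step 10 ('eq'): [0, 7, 0]
Step 11 ('push 2'): [0, 7, 0, 2]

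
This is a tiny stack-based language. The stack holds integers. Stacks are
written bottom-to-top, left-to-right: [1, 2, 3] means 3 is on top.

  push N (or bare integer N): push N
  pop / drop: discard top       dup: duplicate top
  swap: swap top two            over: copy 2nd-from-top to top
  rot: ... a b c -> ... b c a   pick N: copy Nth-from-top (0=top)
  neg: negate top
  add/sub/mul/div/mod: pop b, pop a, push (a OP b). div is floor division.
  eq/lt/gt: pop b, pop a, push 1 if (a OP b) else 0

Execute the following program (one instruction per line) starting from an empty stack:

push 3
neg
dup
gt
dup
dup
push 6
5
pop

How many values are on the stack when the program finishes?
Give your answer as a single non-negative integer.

Answer: 4

Derivation:
After 'push 3': stack = [3] (depth 1)
After 'neg': stack = [-3] (depth 1)
After 'dup': stack = [-3, -3] (depth 2)
After 'gt': stack = [0] (depth 1)
After 'dup': stack = [0, 0] (depth 2)
After 'dup': stack = [0, 0, 0] (depth 3)
After 'push 6': stack = [0, 0, 0, 6] (depth 4)
After 'push 5': stack = [0, 0, 0, 6, 5] (depth 5)
After 'pop': stack = [0, 0, 0, 6] (depth 4)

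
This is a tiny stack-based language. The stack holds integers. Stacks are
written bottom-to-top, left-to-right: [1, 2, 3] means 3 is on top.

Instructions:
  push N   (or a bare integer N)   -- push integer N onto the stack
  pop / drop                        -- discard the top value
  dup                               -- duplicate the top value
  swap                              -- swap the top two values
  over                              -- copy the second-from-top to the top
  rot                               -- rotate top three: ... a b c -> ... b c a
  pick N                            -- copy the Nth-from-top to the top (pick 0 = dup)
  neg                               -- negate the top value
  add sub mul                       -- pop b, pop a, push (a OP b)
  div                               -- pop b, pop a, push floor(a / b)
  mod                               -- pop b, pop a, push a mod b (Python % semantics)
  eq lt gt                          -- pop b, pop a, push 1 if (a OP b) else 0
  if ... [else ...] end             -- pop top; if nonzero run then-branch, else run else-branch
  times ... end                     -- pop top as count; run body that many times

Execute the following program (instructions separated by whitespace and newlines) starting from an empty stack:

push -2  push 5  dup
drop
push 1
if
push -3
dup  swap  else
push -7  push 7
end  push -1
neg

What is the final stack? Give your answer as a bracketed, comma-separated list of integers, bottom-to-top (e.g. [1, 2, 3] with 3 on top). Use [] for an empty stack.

After 'push -2': [-2]
After 'push 5': [-2, 5]
After 'dup': [-2, 5, 5]
After 'drop': [-2, 5]
After 'push 1': [-2, 5, 1]
After 'if': [-2, 5]
After 'push -3': [-2, 5, -3]
After 'dup': [-2, 5, -3, -3]
After 'swap': [-2, 5, -3, -3]
After 'push -1': [-2, 5, -3, -3, -1]
After 'neg': [-2, 5, -3, -3, 1]

Answer: [-2, 5, -3, -3, 1]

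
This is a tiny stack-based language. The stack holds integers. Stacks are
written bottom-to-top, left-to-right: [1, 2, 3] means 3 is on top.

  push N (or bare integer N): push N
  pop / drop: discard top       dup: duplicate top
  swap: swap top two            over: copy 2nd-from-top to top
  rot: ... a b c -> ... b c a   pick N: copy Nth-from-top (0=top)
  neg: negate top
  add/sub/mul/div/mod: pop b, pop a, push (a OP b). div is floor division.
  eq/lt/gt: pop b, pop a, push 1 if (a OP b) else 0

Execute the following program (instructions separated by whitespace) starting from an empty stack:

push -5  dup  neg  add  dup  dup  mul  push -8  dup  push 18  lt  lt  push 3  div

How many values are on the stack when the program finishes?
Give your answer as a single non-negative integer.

After 'push -5': stack = [-5] (depth 1)
After 'dup': stack = [-5, -5] (depth 2)
After 'neg': stack = [-5, 5] (depth 2)
After 'add': stack = [0] (depth 1)
After 'dup': stack = [0, 0] (depth 2)
After 'dup': stack = [0, 0, 0] (depth 3)
After 'mul': stack = [0, 0] (depth 2)
After 'push -8': stack = [0, 0, -8] (depth 3)
After 'dup': stack = [0, 0, -8, -8] (depth 4)
After 'push 18': stack = [0, 0, -8, -8, 18] (depth 5)
After 'lt': stack = [0, 0, -8, 1] (depth 4)
After 'lt': stack = [0, 0, 1] (depth 3)
After 'push 3': stack = [0, 0, 1, 3] (depth 4)
After 'div': stack = [0, 0, 0] (depth 3)

Answer: 3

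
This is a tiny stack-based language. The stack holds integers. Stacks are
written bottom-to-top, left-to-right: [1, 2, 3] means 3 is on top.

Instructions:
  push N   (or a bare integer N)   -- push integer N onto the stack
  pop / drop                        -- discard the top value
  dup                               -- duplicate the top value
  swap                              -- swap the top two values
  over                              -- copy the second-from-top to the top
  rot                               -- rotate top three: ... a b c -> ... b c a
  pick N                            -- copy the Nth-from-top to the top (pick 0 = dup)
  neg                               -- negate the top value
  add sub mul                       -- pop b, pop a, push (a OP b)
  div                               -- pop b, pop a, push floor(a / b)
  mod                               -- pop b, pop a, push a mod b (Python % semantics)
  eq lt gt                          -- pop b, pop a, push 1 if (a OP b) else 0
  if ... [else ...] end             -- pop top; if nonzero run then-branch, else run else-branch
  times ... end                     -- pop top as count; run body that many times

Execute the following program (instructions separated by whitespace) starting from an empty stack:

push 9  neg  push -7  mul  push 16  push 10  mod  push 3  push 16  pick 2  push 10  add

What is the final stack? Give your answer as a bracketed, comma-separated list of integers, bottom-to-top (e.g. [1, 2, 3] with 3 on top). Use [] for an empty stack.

After 'push 9': [9]
After 'neg': [-9]
After 'push -7': [-9, -7]
After 'mul': [63]
After 'push 16': [63, 16]
After 'push 10': [63, 16, 10]
After 'mod': [63, 6]
After 'push 3': [63, 6, 3]
After 'push 16': [63, 6, 3, 16]
After 'pick 2': [63, 6, 3, 16, 6]
After 'push 10': [63, 6, 3, 16, 6, 10]
After 'add': [63, 6, 3, 16, 16]

Answer: [63, 6, 3, 16, 16]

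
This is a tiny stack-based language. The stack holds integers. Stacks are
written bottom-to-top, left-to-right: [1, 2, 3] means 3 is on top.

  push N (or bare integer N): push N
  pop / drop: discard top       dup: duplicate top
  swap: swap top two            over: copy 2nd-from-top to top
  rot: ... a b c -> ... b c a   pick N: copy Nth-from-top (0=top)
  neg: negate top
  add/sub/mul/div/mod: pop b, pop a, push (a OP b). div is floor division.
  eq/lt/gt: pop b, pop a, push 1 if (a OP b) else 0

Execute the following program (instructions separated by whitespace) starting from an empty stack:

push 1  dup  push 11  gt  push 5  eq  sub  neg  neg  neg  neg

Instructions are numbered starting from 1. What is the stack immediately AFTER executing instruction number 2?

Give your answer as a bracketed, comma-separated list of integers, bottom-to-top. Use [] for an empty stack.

Answer: [1, 1]

Derivation:
Step 1 ('push 1'): [1]
Step 2 ('dup'): [1, 1]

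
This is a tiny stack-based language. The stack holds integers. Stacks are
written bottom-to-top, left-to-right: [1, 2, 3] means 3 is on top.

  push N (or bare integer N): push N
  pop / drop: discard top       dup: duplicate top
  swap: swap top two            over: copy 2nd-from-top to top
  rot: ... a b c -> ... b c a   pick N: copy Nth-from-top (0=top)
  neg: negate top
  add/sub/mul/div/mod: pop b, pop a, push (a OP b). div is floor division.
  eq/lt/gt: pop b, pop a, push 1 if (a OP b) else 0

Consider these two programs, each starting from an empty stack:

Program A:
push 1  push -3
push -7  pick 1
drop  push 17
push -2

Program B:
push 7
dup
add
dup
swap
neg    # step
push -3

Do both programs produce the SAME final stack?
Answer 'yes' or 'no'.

Program A trace:
  After 'push 1': [1]
  After 'push -3': [1, -3]
  After 'push -7': [1, -3, -7]
  After 'pick 1': [1, -3, -7, -3]
  After 'drop': [1, -3, -7]
  After 'push 17': [1, -3, -7, 17]
  After 'push -2': [1, -3, -7, 17, -2]
Program A final stack: [1, -3, -7, 17, -2]

Program B trace:
  After 'push 7': [7]
  After 'dup': [7, 7]
  After 'add': [14]
  After 'dup': [14, 14]
  After 'swap': [14, 14]
  After 'neg': [14, -14]
  After 'push -3': [14, -14, -3]
Program B final stack: [14, -14, -3]
Same: no

Answer: no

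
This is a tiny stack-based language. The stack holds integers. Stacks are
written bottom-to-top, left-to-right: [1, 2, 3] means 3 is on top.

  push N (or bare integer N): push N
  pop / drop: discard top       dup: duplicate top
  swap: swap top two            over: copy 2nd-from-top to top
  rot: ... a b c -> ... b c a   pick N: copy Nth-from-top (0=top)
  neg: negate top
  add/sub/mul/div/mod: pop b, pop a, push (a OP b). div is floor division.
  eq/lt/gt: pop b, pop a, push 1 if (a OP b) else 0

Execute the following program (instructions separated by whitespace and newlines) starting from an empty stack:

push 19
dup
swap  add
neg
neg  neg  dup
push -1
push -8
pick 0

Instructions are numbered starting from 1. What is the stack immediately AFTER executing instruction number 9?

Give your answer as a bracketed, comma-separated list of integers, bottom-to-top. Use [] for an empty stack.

Answer: [-38, -38, -1]

Derivation:
Step 1 ('push 19'): [19]
Step 2 ('dup'): [19, 19]
Step 3 ('swap'): [19, 19]
Step 4 ('add'): [38]
Step 5 ('neg'): [-38]
Step 6 ('neg'): [38]
Step 7 ('neg'): [-38]
Step 8 ('dup'): [-38, -38]
Step 9 ('push -1'): [-38, -38, -1]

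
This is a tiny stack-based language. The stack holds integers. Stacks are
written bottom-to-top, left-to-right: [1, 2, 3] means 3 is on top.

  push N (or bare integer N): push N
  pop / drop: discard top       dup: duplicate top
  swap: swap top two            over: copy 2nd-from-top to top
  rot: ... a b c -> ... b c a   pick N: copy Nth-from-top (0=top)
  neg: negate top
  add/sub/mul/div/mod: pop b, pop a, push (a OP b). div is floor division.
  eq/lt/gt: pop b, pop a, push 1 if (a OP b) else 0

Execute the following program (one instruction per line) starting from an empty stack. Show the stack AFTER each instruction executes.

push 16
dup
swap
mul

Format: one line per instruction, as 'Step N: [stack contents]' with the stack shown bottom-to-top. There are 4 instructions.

Step 1: [16]
Step 2: [16, 16]
Step 3: [16, 16]
Step 4: [256]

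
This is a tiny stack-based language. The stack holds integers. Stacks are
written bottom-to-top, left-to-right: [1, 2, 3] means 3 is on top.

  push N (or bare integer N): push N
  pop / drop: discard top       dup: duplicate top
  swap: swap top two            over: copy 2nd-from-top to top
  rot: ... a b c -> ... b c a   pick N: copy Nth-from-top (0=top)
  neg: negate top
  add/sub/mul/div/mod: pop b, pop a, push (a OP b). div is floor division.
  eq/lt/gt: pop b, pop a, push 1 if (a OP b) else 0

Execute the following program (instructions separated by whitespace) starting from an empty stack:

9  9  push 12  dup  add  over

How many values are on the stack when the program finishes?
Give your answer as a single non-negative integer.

After 'push 9': stack = [9] (depth 1)
After 'push 9': stack = [9, 9] (depth 2)
After 'push 12': stack = [9, 9, 12] (depth 3)
After 'dup': stack = [9, 9, 12, 12] (depth 4)
After 'add': stack = [9, 9, 24] (depth 3)
After 'over': stack = [9, 9, 24, 9] (depth 4)

Answer: 4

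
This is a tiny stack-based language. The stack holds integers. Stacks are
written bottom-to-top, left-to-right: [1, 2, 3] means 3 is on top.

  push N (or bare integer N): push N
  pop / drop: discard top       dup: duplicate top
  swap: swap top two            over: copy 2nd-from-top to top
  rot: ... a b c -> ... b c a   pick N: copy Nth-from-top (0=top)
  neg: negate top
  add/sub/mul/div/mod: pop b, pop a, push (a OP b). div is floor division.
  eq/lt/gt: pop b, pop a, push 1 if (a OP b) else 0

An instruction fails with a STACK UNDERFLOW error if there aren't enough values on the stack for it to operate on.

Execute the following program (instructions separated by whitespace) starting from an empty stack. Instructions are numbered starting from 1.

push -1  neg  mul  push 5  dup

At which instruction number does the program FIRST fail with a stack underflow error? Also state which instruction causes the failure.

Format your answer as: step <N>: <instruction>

Step 1 ('push -1'): stack = [-1], depth = 1
Step 2 ('neg'): stack = [1], depth = 1
Step 3 ('mul'): needs 2 value(s) but depth is 1 — STACK UNDERFLOW

Answer: step 3: mul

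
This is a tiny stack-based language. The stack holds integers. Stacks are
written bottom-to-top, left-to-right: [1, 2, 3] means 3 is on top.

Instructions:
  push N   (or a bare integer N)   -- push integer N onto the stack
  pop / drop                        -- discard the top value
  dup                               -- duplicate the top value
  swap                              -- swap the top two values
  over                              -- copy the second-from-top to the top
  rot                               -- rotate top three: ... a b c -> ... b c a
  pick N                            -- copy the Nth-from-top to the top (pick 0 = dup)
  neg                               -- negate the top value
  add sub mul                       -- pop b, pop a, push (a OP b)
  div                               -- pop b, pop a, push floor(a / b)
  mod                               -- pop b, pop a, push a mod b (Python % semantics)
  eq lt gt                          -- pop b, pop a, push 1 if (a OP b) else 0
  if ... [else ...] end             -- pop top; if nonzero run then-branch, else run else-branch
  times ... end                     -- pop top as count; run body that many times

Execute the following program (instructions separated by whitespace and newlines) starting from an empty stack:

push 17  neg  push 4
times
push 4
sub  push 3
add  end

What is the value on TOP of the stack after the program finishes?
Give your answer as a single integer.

Answer: -21

Derivation:
After 'push 17': [17]
After 'neg': [-17]
After 'push 4': [-17, 4]
After 'times': [-17]
After 'push 4': [-17, 4]
After 'sub': [-21]
After 'push 3': [-21, 3]
After 'add': [-18]
After 'push 4': [-18, 4]
After 'sub': [-22]
After 'push 3': [-22, 3]
After 'add': [-19]
After 'push 4': [-19, 4]
After 'sub': [-23]
After 'push 3': [-23, 3]
After 'add': [-20]
After 'push 4': [-20, 4]
After 'sub': [-24]
After 'push 3': [-24, 3]
After 'add': [-21]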